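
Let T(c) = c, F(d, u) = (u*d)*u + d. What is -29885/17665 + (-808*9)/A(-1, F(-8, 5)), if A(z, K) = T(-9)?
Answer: 2848687/3533 ≈ 806.31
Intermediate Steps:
F(d, u) = d + d*u² (F(d, u) = (d*u)*u + d = d*u² + d = d + d*u²)
A(z, K) = -9
-29885/17665 + (-808*9)/A(-1, F(-8, 5)) = -29885/17665 - 808*9/(-9) = -29885*1/17665 - 7272*(-⅑) = -5977/3533 + 808 = 2848687/3533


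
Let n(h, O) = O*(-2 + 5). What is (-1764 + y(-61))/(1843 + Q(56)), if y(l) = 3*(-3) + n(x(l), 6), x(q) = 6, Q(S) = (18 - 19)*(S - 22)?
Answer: -65/67 ≈ -0.97015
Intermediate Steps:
Q(S) = 22 - S (Q(S) = -(-22 + S) = 22 - S)
n(h, O) = 3*O (n(h, O) = O*3 = 3*O)
y(l) = 9 (y(l) = 3*(-3) + 3*6 = -9 + 18 = 9)
(-1764 + y(-61))/(1843 + Q(56)) = (-1764 + 9)/(1843 + (22 - 1*56)) = -1755/(1843 + (22 - 56)) = -1755/(1843 - 34) = -1755/1809 = -1755*1/1809 = -65/67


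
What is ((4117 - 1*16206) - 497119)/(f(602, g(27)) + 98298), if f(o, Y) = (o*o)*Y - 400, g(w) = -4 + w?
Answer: -254604/4216595 ≈ -0.060381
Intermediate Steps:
f(o, Y) = -400 + Y*o**2 (f(o, Y) = o**2*Y - 400 = Y*o**2 - 400 = -400 + Y*o**2)
((4117 - 1*16206) - 497119)/(f(602, g(27)) + 98298) = ((4117 - 1*16206) - 497119)/((-400 + (-4 + 27)*602**2) + 98298) = ((4117 - 16206) - 497119)/((-400 + 23*362404) + 98298) = (-12089 - 497119)/((-400 + 8335292) + 98298) = -509208/(8334892 + 98298) = -509208/8433190 = -509208*1/8433190 = -254604/4216595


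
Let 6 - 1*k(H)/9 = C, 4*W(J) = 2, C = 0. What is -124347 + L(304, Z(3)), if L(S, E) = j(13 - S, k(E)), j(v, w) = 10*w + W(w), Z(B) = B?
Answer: -247613/2 ≈ -1.2381e+5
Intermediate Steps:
W(J) = 1/2 (W(J) = (1/4)*2 = 1/2)
k(H) = 54 (k(H) = 54 - 9*0 = 54 + 0 = 54)
j(v, w) = 1/2 + 10*w (j(v, w) = 10*w + 1/2 = 1/2 + 10*w)
L(S, E) = 1081/2 (L(S, E) = 1/2 + 10*54 = 1/2 + 540 = 1081/2)
-124347 + L(304, Z(3)) = -124347 + 1081/2 = -247613/2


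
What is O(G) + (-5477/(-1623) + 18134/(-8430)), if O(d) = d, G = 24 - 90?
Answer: -147710852/2280315 ≈ -64.776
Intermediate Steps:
G = -66
O(G) + (-5477/(-1623) + 18134/(-8430)) = -66 + (-5477/(-1623) + 18134/(-8430)) = -66 + (-5477*(-1/1623) + 18134*(-1/8430)) = -66 + (5477/1623 - 9067/4215) = -66 + 2789938/2280315 = -147710852/2280315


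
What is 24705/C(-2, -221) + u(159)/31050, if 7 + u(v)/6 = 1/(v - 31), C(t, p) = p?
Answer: -3272957959/29278080 ≈ -111.79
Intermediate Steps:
u(v) = -42 + 6/(-31 + v) (u(v) = -42 + 6/(v - 31) = -42 + 6/(-31 + v))
24705/C(-2, -221) + u(159)/31050 = 24705/(-221) + (6*(218 - 7*159)/(-31 + 159))/31050 = 24705*(-1/221) + (6*(218 - 1113)/128)*(1/31050) = -24705/221 + (6*(1/128)*(-895))*(1/31050) = -24705/221 - 2685/64*1/31050 = -24705/221 - 179/132480 = -3272957959/29278080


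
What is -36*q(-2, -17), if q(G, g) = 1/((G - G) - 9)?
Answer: 4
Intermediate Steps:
q(G, g) = -1/9 (q(G, g) = 1/(0 - 9) = 1/(-9) = -1/9)
-36*q(-2, -17) = -36*(-1/9) = 4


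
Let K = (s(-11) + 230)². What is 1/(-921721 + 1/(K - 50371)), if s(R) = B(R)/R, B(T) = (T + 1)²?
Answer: -189991/175118694632 ≈ -1.0849e-6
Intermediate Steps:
B(T) = (1 + T)²
s(R) = (1 + R)²/R
K = 5904900/121 (K = ((1 - 11)²/(-11) + 230)² = (-1/11*(-10)² + 230)² = (-1/11*100 + 230)² = (-100/11 + 230)² = (2430/11)² = 5904900/121 ≈ 48801.)
1/(-921721 + 1/(K - 50371)) = 1/(-921721 + 1/(5904900/121 - 50371)) = 1/(-921721 + 1/(-189991/121)) = 1/(-921721 - 121/189991) = 1/(-175118694632/189991) = -189991/175118694632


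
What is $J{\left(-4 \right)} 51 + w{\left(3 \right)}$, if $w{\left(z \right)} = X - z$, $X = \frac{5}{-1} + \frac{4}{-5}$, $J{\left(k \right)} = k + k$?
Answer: $- \frac{2084}{5} \approx -416.8$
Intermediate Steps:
$J{\left(k \right)} = 2 k$
$X = - \frac{29}{5}$ ($X = 5 \left(-1\right) + 4 \left(- \frac{1}{5}\right) = -5 - \frac{4}{5} = - \frac{29}{5} \approx -5.8$)
$w{\left(z \right)} = - \frac{29}{5} - z$
$J{\left(-4 \right)} 51 + w{\left(3 \right)} = 2 \left(-4\right) 51 - \frac{44}{5} = \left(-8\right) 51 - \frac{44}{5} = -408 - \frac{44}{5} = - \frac{2084}{5}$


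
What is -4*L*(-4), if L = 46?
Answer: 736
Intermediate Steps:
-4*L*(-4) = -4*46*(-4) = -184*(-4) = 736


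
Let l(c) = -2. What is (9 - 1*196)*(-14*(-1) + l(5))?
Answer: -2244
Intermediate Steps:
(9 - 1*196)*(-14*(-1) + l(5)) = (9 - 1*196)*(-14*(-1) - 2) = (9 - 196)*(14 - 2) = -187*12 = -2244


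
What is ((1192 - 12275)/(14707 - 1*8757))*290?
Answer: -321407/595 ≈ -540.18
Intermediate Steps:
((1192 - 12275)/(14707 - 1*8757))*290 = -11083/(14707 - 8757)*290 = -11083/5950*290 = -321407/595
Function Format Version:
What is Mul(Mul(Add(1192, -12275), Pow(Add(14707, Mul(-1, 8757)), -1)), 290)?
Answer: Rational(-321407, 595) ≈ -540.18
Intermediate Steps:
Mul(Mul(Add(1192, -12275), Pow(Add(14707, Mul(-1, 8757)), -1)), 290) = Mul(Mul(-11083, Pow(Add(14707, -8757), -1)), 290) = Mul(Mul(-11083, Pow(5950, -1)), 290) = Mul(Mul(-11083, Rational(1, 5950)), 290) = Mul(Rational(-11083, 5950), 290) = Rational(-321407, 595)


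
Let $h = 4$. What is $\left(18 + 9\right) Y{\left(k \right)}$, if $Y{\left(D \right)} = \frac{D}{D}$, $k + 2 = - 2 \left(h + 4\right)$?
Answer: $27$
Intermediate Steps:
$k = -18$ ($k = -2 - 2 \left(4 + 4\right) = -2 - 16 = -18$)
$Y{\left(D \right)} = 1$
$\left(18 + 9\right) Y{\left(k \right)} = \left(18 + 9\right) 1 = 27 \cdot 1 = 27$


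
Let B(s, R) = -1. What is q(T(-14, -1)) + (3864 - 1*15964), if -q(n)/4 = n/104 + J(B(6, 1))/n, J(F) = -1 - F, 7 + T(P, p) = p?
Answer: -157296/13 ≈ -12100.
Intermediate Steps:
T(P, p) = -7 + p
q(n) = -n/26 (q(n) = -4*(n/104 + (-1 - 1*(-1))/n) = -4*(n*(1/104) + (-1 + 1)/n) = -4*(n/104 + 0/n) = -4*(n/104 + 0) = -n/26)
q(T(-14, -1)) + (3864 - 1*15964) = -(-7 - 1)/26 + (3864 - 1*15964) = -1/26*(-8) + (3864 - 15964) = 4/13 - 12100 = -157296/13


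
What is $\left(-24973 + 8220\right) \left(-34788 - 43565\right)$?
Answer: $1312647809$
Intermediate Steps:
$\left(-24973 + 8220\right) \left(-34788 - 43565\right) = \left(-16753\right) \left(-78353\right) = 1312647809$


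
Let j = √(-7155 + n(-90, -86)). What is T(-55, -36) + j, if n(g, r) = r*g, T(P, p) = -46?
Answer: -46 + 3*√65 ≈ -21.813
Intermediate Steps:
n(g, r) = g*r
j = 3*√65 (j = √(-7155 - 90*(-86)) = √(-7155 + 7740) = √585 = 3*√65 ≈ 24.187)
T(-55, -36) + j = -46 + 3*√65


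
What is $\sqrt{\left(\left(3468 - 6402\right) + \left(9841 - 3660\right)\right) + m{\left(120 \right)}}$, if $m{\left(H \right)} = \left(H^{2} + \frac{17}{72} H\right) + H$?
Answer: $\frac{\sqrt{160158}}{3} \approx 133.4$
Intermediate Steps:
$m{\left(H \right)} = H^{2} + \frac{89 H}{72}$ ($m{\left(H \right)} = \left(H^{2} + 17 \cdot \frac{1}{72} H\right) + H = \left(H^{2} + \frac{17 H}{72}\right) + H = H^{2} + \frac{89 H}{72}$)
$\sqrt{\left(\left(3468 - 6402\right) + \left(9841 - 3660\right)\right) + m{\left(120 \right)}} = \sqrt{\left(\left(3468 - 6402\right) + \left(9841 - 3660\right)\right) + \frac{1}{72} \cdot 120 \left(89 + 72 \cdot 120\right)} = \sqrt{\left(-2934 + 6181\right) + \frac{1}{72} \cdot 120 \left(89 + 8640\right)} = \sqrt{3247 + \frac{1}{72} \cdot 120 \cdot 8729} = \sqrt{3247 + \frac{43645}{3}} = \sqrt{\frac{53386}{3}} = \frac{\sqrt{160158}}{3}$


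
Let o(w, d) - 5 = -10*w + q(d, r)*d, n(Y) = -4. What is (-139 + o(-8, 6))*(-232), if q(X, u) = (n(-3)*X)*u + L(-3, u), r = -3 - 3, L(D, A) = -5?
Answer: -180960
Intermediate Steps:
r = -6
q(X, u) = -5 - 4*X*u (q(X, u) = (-4*X)*u - 5 = -4*X*u - 5 = -5 - 4*X*u)
o(w, d) = 5 - 10*w + d*(-5 + 24*d) (o(w, d) = 5 + (-10*w + (-5 - 4*d*(-6))*d) = 5 + (-10*w + (-5 + 24*d)*d) = 5 + (-10*w + d*(-5 + 24*d)) = 5 - 10*w + d*(-5 + 24*d))
(-139 + o(-8, 6))*(-232) = (-139 + (5 - 10*(-8) + 6*(-5 + 24*6)))*(-232) = (-139 + (5 + 80 + 6*(-5 + 144)))*(-232) = (-139 + (5 + 80 + 6*139))*(-232) = (-139 + (5 + 80 + 834))*(-232) = (-139 + 919)*(-232) = 780*(-232) = -180960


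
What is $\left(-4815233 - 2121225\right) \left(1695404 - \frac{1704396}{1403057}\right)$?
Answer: $- \frac{16500076893713051456}{1403057} \approx -1.176 \cdot 10^{13}$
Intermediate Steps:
$\left(-4815233 - 2121225\right) \left(1695404 - \frac{1704396}{1403057}\right) = - 6936458 \left(1695404 - \frac{1704396}{1403057}\right) = \left(-6936458\right) \frac{2378746745632}{1403057} = - \frac{16500076893713051456}{1403057}$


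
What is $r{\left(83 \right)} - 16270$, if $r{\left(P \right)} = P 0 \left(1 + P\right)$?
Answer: $-16270$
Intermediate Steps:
$r{\left(P \right)} = 0$ ($r{\left(P \right)} = 0 \left(1 + P\right) = 0$)
$r{\left(83 \right)} - 16270 = 0 - 16270 = -16270$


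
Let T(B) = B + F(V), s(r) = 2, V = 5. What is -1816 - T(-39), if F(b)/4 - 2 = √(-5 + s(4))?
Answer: -1785 - 4*I*√3 ≈ -1785.0 - 6.9282*I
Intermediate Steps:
F(b) = 8 + 4*I*√3 (F(b) = 8 + 4*√(-5 + 2) = 8 + 4*√(-3) = 8 + 4*(I*√3) = 8 + 4*I*√3)
T(B) = 8 + B + 4*I*√3 (T(B) = B + (8 + 4*I*√3) = 8 + B + 4*I*√3)
-1816 - T(-39) = -1816 - (8 - 39 + 4*I*√3) = -1816 - (-31 + 4*I*√3) = -1816 + (31 - 4*I*√3) = -1785 - 4*I*√3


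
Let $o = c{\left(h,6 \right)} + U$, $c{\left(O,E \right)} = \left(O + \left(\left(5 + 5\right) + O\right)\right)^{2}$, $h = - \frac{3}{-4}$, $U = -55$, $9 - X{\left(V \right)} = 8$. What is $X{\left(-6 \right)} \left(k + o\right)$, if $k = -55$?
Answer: $\frac{89}{4} \approx 22.25$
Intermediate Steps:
$X{\left(V \right)} = 1$ ($X{\left(V \right)} = 9 - 8 = 1$)
$h = \frac{3}{4}$ ($h = \left(-3\right) \left(- \frac{1}{4}\right) = \frac{3}{4} \approx 0.75$)
$c{\left(O,E \right)} = \left(10 + 2 O\right)^{2}$ ($c{\left(O,E \right)} = \left(O + \left(10 + O\right)\right)^{2} = \left(10 + 2 O\right)^{2}$)
$o = \frac{309}{4}$ ($o = 4 \left(5 + \frac{3}{4}\right)^{2} - 55 = 4 \left(\frac{23}{4}\right)^{2} - 55 = 4 \cdot \frac{529}{16} - 55 = \frac{529}{4} - 55 = \frac{309}{4} \approx 77.25$)
$X{\left(-6 \right)} \left(k + o\right) = 1 \left(-55 + \frac{309}{4}\right) = 1 \cdot \frac{89}{4} = \frac{89}{4}$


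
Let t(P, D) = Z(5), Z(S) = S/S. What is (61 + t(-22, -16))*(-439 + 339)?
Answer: -6200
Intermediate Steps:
Z(S) = 1
t(P, D) = 1
(61 + t(-22, -16))*(-439 + 339) = (61 + 1)*(-439 + 339) = 62*(-100) = -6200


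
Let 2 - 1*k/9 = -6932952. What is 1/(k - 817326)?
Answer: 1/61579260 ≈ 1.6239e-8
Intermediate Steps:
k = 62396586 (k = 18 - 9*(-6932952) = 18 + 62396568 = 62396586)
1/(k - 817326) = 1/(62396586 - 817326) = 1/61579260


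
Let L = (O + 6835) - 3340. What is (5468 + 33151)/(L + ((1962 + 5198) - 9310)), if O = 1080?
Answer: 38619/2425 ≈ 15.925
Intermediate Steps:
L = 4575 (L = (1080 + 6835) - 3340 = 7915 - 3340 = 4575)
(5468 + 33151)/(L + ((1962 + 5198) - 9310)) = (5468 + 33151)/(4575 + ((1962 + 5198) - 9310)) = 38619/(4575 + (7160 - 9310)) = 38619/(4575 - 2150) = 38619/2425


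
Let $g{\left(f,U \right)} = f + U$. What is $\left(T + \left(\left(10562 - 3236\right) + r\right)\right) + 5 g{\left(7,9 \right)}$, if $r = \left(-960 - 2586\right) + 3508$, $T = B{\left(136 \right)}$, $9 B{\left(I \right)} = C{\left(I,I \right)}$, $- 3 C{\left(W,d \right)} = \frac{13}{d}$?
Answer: $\frac{27055283}{3672} \approx 7368.0$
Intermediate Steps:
$C{\left(W,d \right)} = - \frac{13}{3 d}$ ($C{\left(W,d \right)} = - \frac{13 \frac{1}{d}}{3} = - \frac{13}{3 d}$)
$g{\left(f,U \right)} = U + f$
$B{\left(I \right)} = - \frac{13}{27 I}$ ($B{\left(I \right)} = \frac{\left(- \frac{13}{3}\right) \frac{1}{I}}{9} = - \frac{13}{27 I}$)
$T = - \frac{13}{3672}$ ($T = - \frac{13}{27 \cdot 136} = \left(- \frac{13}{27}\right) \frac{1}{136} = - \frac{13}{3672} \approx -0.0035403$)
$r = -38$ ($r = -3546 + 3508 = -38$)
$\left(T + \left(\left(10562 - 3236\right) + r\right)\right) + 5 g{\left(7,9 \right)} = \left(- \frac{13}{3672} + \left(\left(10562 - 3236\right) - 38\right)\right) + 5 \left(9 + 7\right) = \left(- \frac{13}{3672} + \left(7326 - 38\right)\right) + 5 \cdot 16 = \left(- \frac{13}{3672} + 7288\right) + 80 = \frac{26761523}{3672} + 80 = \frac{27055283}{3672}$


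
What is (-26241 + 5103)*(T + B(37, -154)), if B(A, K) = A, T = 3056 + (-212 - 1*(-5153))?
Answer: -169822692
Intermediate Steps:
T = 7997 (T = 3056 + (-212 + 5153) = 3056 + 4941 = 7997)
(-26241 + 5103)*(T + B(37, -154)) = (-26241 + 5103)*(7997 + 37) = -21138*8034 = -169822692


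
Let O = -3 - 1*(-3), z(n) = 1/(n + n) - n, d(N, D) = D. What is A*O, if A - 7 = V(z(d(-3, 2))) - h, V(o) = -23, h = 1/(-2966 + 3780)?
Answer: 0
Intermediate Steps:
h = 1/814 ≈ 0.0012285
z(n) = 1/(2*n) - n
O = 0 (O = -3 + 3 = 0)
A = -13025/814 (A = 7 + (-23 - 1*1/814) = 7 + (-23 - 1/814) = 7 - 18723/814 = -13025/814 ≈ -16.001)
A*O = -13025/814*0 = 0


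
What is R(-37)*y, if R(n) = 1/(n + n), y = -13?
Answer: 13/74 ≈ 0.17568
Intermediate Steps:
R(n) = 1/(2*n)
R(-37)*y = ((½)/(-37))*(-13) = ((½)*(-1/37))*(-13) = -1/74*(-13) = 13/74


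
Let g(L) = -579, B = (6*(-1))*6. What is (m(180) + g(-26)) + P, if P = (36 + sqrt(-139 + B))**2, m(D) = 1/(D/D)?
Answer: 543 + 360*I*sqrt(7) ≈ 543.0 + 952.47*I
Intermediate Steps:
B = -36 (B = -6*6 = -36)
m(D) = 1 (m(D) = 1/1 = 1)
P = (36 + 5*I*sqrt(7))**2 (P = (36 + sqrt(-139 - 36))**2 = (36 + sqrt(-175))**2 = (36 + 5*I*sqrt(7))**2 ≈ 1121.0 + 952.47*I)
(m(180) + g(-26)) + P = (1 - 579) + (1121 + 360*I*sqrt(7)) = -578 + (1121 + 360*I*sqrt(7)) = 543 + 360*I*sqrt(7)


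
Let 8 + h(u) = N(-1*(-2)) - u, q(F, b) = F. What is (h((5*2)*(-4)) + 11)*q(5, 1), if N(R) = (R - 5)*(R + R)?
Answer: 155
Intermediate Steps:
N(R) = 2*R*(-5 + R) (N(R) = (-5 + R)*(2*R) = 2*R*(-5 + R))
h(u) = -20 - u (h(u) = -8 + (2*(-1*(-2))*(-5 - 1*(-2)) - u) = -8 + (2*2*(-5 + 2) - u) = -8 + (2*2*(-3) - u) = -8 + (-12 - u) = -20 - u)
(h((5*2)*(-4)) + 11)*q(5, 1) = ((-20 - 5*2*(-4)) + 11)*5 = ((-20 - 10*(-4)) + 11)*5 = ((-20 - 1*(-40)) + 11)*5 = ((-20 + 40) + 11)*5 = (20 + 11)*5 = 31*5 = 155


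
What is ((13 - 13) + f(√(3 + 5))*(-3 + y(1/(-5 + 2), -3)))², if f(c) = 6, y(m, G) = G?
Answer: 1296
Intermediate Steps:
((13 - 13) + f(√(3 + 5))*(-3 + y(1/(-5 + 2), -3)))² = ((13 - 13) + 6*(-3 - 3))² = (0 + 6*(-6))² = (0 - 36)² = (-36)² = 1296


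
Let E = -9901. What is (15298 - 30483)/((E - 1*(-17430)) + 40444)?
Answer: -15185/47973 ≈ -0.31653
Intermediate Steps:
(15298 - 30483)/((E - 1*(-17430)) + 40444) = (15298 - 30483)/((-9901 - 1*(-17430)) + 40444) = -15185/((-9901 + 17430) + 40444) = -15185/(7529 + 40444) = -15185/47973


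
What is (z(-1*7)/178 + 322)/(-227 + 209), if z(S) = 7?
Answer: -57323/3204 ≈ -17.891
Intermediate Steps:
(z(-1*7)/178 + 322)/(-227 + 209) = (7/178 + 322)/(-227 + 209) = (7*(1/178) + 322)/(-18) = (7/178 + 322)*(-1/18) = (57323/178)*(-1/18) = -57323/3204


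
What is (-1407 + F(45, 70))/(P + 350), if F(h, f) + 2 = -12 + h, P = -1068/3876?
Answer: -10336/2627 ≈ -3.9345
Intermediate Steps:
P = -89/323 (P = -1068*1/3876 = -89/323 ≈ -0.27554)
F(h, f) = -14 + h (F(h, f) = -2 + (-12 + h) = -14 + h)
(-1407 + F(45, 70))/(P + 350) = (-1407 + (-14 + 45))/(-89/323 + 350) = (-1407 + 31)/(112961/323) = -1376*323/112961 = -10336/2627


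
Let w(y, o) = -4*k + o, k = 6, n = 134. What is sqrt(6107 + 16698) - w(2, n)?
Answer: -110 + sqrt(22805) ≈ 41.013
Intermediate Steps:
w(y, o) = -24 + o (w(y, o) = -4*6 + o = -24 + o)
sqrt(6107 + 16698) - w(2, n) = sqrt(6107 + 16698) - (-24 + 134) = sqrt(22805) - 1*110 = sqrt(22805) - 110 = -110 + sqrt(22805)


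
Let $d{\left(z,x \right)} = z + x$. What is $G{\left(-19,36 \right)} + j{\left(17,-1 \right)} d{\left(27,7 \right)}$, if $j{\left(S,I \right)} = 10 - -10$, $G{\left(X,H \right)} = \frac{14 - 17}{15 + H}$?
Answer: $\frac{11559}{17} \approx 679.94$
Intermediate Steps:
$G{\left(X,H \right)} = - \frac{3}{15 + H}$
$j{\left(S,I \right)} = 20$ ($j{\left(S,I \right)} = 10 + 10 = 20$)
$d{\left(z,x \right)} = x + z$
$G{\left(-19,36 \right)} + j{\left(17,-1 \right)} d{\left(27,7 \right)} = - \frac{3}{15 + 36} + 20 \left(7 + 27\right) = - \frac{3}{51} + 20 \cdot 34 = \left(-3\right) \frac{1}{51} + 680 = - \frac{1}{17} + 680 = \frac{11559}{17}$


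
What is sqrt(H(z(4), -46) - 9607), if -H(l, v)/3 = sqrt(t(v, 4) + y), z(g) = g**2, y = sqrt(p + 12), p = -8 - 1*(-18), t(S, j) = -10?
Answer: sqrt(-9607 - 3*sqrt(-10 + sqrt(22))) ≈ 0.0353 - 98.015*I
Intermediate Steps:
p = 10 (p = -8 + 18 = 10)
y = sqrt(22) (y = sqrt(10 + 12) = sqrt(22) ≈ 4.6904)
H(l, v) = -3*sqrt(-10 + sqrt(22))
sqrt(H(z(4), -46) - 9607) = sqrt(-3*I*sqrt(10 - sqrt(22)) - 9607) = sqrt(-9607 - 3*I*sqrt(10 - sqrt(22)))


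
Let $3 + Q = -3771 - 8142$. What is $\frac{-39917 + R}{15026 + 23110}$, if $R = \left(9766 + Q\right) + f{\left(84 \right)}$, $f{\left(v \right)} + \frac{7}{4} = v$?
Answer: $- \frac{167939}{152544} \approx -1.1009$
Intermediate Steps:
$f{\left(v \right)} = - \frac{7}{4} + v$
$Q = -11916$ ($Q = -3 - 11913 = -11916$)
$R = - \frac{8271}{4}$ ($R = \left(9766 - 11916\right) + \left(- \frac{7}{4} + 84\right) = -2150 + \frac{329}{4} = - \frac{8271}{4} \approx -2067.8$)
$\frac{-39917 + R}{15026 + 23110} = \frac{-39917 - \frac{8271}{4}}{15026 + 23110} = - \frac{167939}{4 \cdot 38136} = \left(- \frac{167939}{4}\right) \frac{1}{38136} = - \frac{167939}{152544}$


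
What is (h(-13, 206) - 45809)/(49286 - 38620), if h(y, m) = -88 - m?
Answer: -46103/10666 ≈ -4.3224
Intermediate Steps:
(h(-13, 206) - 45809)/(49286 - 38620) = ((-88 - 1*206) - 45809)/(49286 - 38620) = ((-88 - 206) - 45809)/10666 = (-294 - 45809)*(1/10666) = -46103*1/10666 = -46103/10666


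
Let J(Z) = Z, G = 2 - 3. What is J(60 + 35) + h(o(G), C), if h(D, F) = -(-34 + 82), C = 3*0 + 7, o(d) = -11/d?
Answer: 47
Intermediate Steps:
G = -1
C = 7 (C = 0 + 7 = 7)
h(D, F) = -48 (h(D, F) = -1*48 = -48)
J(60 + 35) + h(o(G), C) = (60 + 35) - 48 = 95 - 48 = 47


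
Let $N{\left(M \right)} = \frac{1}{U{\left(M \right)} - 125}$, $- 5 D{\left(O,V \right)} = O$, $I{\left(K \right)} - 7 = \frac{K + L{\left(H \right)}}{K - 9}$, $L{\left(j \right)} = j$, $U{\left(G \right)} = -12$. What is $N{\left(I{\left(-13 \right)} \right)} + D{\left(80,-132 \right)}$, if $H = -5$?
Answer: $- \frac{2193}{137} \approx -16.007$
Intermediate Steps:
$I{\left(K \right)} = 7 + \frac{-5 + K}{-9 + K}$ ($I{\left(K \right)} = 7 + \frac{K - 5}{K - 9} = 7 + \frac{-5 + K}{-9 + K}$)
$D{\left(O,V \right)} = - \frac{O}{5}$
$N{\left(M \right)} = - \frac{1}{137}$ ($N{\left(M \right)} = \frac{1}{-12 - 125} = \frac{1}{-137} = - \frac{1}{137}$)
$N{\left(I{\left(-13 \right)} \right)} + D{\left(80,-132 \right)} = - \frac{1}{137} - 16 = - \frac{2193}{137}$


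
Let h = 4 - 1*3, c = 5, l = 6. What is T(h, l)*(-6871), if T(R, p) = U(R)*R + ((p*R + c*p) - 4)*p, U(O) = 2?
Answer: -1332974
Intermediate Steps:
h = 1 (h = 4 - 3 = 1)
T(R, p) = 2*R + p*(-4 + 5*p + R*p) (T(R, p) = 2*R + ((p*R + 5*p) - 4)*p = 2*R + ((R*p + 5*p) - 4)*p = 2*R + ((5*p + R*p) - 4)*p = 2*R + (-4 + 5*p + R*p)*p = 2*R + p*(-4 + 5*p + R*p))
T(h, l)*(-6871) = (-4*6 + 2*1 + 5*6² + 1*6²)*(-6871) = (-24 + 2 + 5*36 + 1*36)*(-6871) = (-24 + 2 + 180 + 36)*(-6871) = 194*(-6871) = -1332974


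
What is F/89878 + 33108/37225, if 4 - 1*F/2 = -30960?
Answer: 2640475312/1672854275 ≈ 1.5784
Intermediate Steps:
F = 61928 (F = 8 - 2*(-30960) = 8 + 61920 = 61928)
F/89878 + 33108/37225 = 61928/89878 + 33108/37225 = 61928*(1/89878) + 33108*(1/37225) = 30964/44939 + 33108/37225 = 2640475312/1672854275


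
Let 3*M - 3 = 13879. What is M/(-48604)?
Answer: -6941/72906 ≈ -0.095205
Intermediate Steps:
M = 13882/3 (M = 1 + (⅓)*13879 = 1 + 13879/3 = 13882/3 ≈ 4627.3)
M/(-48604) = (13882/3)/(-48604) = (13882/3)*(-1/48604) = -6941/72906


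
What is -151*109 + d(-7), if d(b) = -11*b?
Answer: -16382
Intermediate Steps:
-151*109 + d(-7) = -151*109 - 11*(-7) = -16459 + 77 = -16382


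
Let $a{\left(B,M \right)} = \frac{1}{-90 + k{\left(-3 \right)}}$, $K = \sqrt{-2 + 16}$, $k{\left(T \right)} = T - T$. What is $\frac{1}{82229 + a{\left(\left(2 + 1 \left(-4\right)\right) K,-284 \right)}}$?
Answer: $\frac{90}{7400609} \approx 1.2161 \cdot 10^{-5}$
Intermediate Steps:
$k{\left(T \right)} = 0$
$K = \sqrt{14} \approx 3.7417$
$a{\left(B,M \right)} = - \frac{1}{90}$ ($a{\left(B,M \right)} = \frac{1}{-90 + 0} = \frac{1}{-90} = - \frac{1}{90}$)
$\frac{1}{82229 + a{\left(\left(2 + 1 \left(-4\right)\right) K,-284 \right)}} = \frac{1}{82229 - \frac{1}{90}} = \frac{1}{\frac{7400609}{90}} = \frac{90}{7400609}$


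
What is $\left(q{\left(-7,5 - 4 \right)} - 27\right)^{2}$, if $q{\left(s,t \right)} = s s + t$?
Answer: $529$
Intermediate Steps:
$q{\left(s,t \right)} = t + s^{2}$ ($q{\left(s,t \right)} = s^{2} + t = t + s^{2}$)
$\left(q{\left(-7,5 - 4 \right)} - 27\right)^{2} = \left(\left(\left(5 - 4\right) + \left(-7\right)^{2}\right) - 27\right)^{2} = \left(\left(1 + 49\right) - 27\right)^{2} = \left(50 - 27\right)^{2} = 23^{2} = 529$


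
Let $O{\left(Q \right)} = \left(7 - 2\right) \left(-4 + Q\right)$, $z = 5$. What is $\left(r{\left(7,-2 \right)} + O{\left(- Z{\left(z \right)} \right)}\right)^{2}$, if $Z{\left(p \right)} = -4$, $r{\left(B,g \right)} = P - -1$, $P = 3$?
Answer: $16$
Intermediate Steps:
$r{\left(B,g \right)} = 4$ ($r{\left(B,g \right)} = 3 - -1 = 3 + 1 = 4$)
$O{\left(Q \right)} = -20 + 5 Q$ ($O{\left(Q \right)} = 5 \left(-4 + Q\right) = -20 + 5 Q$)
$\left(r{\left(7,-2 \right)} + O{\left(- Z{\left(z \right)} \right)}\right)^{2} = \left(4 - \left(20 - 5 \left(\left(-1\right) \left(-4\right)\right)\right)\right)^{2} = \left(4 + \left(-20 + 5 \cdot 4\right)\right)^{2} = \left(4 + \left(-20 + 20\right)\right)^{2} = \left(4 + 0\right)^{2} = 4^{2} = 16$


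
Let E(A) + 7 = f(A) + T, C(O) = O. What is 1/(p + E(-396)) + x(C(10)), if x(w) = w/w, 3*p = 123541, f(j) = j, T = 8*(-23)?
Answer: 121783/121780 ≈ 1.0000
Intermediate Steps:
T = -184
p = 123541/3 (p = (⅓)*123541 = 123541/3 ≈ 41180.)
x(w) = 1
E(A) = -191 + A (E(A) = -7 + (A - 184) = -7 + (-184 + A) = -191 + A)
1/(p + E(-396)) + x(C(10)) = 1/(123541/3 + (-191 - 396)) + 1 = 1/(123541/3 - 587) + 1 = 1/(121780/3) + 1 = 3/121780 + 1 = 121783/121780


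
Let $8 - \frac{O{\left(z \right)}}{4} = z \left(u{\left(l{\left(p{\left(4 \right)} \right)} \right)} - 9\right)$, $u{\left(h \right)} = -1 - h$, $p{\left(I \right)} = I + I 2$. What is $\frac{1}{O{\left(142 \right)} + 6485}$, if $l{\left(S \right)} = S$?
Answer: $\frac{1}{19013} \approx 5.2596 \cdot 10^{-5}$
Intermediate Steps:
$p{\left(I \right)} = 3 I$ ($p{\left(I \right)} = I + 2 I = 3 I$)
$O{\left(z \right)} = 32 + 88 z$ ($O{\left(z \right)} = 32 - 4 z \left(\left(-1 - 3 \cdot 4\right) - 9\right) = 32 - 4 z \left(\left(-1 - 12\right) - 9\right) = 32 - 4 z \left(-13 - 9\right) = 32 - 4 z \left(-22\right) = 32 - 4 \left(- 22 z\right) = 32 + 88 z$)
$\frac{1}{O{\left(142 \right)} + 6485} = \frac{1}{\left(32 + 88 \cdot 142\right) + 6485} = \frac{1}{\left(32 + 12496\right) + 6485} = \frac{1}{12528 + 6485} = \frac{1}{19013}$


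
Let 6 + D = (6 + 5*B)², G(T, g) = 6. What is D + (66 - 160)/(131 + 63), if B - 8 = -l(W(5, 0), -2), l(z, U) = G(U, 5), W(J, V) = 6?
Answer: 24203/97 ≈ 249.52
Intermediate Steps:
l(z, U) = 6
B = 2 (B = 8 - 1*6 = 8 - 6 = 2)
D = 250 (D = -6 + (6 + 5*2)² = -6 + (6 + 10)² = -6 + 16² = -6 + 256 = 250)
D + (66 - 160)/(131 + 63) = 250 + (66 - 160)/(131 + 63) = 250 - 94/194 = 250 - 94*1/194 = 250 - 47/97 = 24203/97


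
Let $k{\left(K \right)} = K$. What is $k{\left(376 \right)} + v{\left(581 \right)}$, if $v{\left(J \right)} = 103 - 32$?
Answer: $447$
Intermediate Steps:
$v{\left(J \right)} = 71$
$k{\left(376 \right)} + v{\left(581 \right)} = 376 + 71 = 447$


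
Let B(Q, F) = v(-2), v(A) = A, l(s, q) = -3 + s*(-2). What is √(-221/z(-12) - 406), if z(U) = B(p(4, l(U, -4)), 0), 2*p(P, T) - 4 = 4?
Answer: I*√1182/2 ≈ 17.19*I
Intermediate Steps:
l(s, q) = -3 - 2*s
p(P, T) = 4 (p(P, T) = 2 + (½)*4 = 2 + 2 = 4)
B(Q, F) = -2
z(U) = -2
√(-221/z(-12) - 406) = √(-221/(-2) - 406) = √(-221*(-½) - 406) = √(221/2 - 406) = √(-591/2) = I*√1182/2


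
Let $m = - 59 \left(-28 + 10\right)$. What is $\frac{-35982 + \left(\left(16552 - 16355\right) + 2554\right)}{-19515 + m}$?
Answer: $\frac{11077}{6151} \approx 1.8008$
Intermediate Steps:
$m = 1062$ ($m = \left(-59\right) \left(-18\right) = 1062$)
$\frac{-35982 + \left(\left(16552 - 16355\right) + 2554\right)}{-19515 + m} = \frac{-35982 + \left(\left(16552 - 16355\right) + 2554\right)}{-19515 + 1062} = \frac{-35982 + \left(197 + 2554\right)}{-18453} = \left(-35982 + 2751\right) \left(- \frac{1}{18453}\right) = \left(-33231\right) \left(- \frac{1}{18453}\right) = \frac{11077}{6151}$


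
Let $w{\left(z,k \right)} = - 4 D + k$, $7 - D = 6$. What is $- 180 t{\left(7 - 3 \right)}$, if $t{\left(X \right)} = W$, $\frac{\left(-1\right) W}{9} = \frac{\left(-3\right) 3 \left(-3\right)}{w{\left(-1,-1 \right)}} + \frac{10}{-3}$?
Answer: $-14148$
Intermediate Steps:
$D = 1$ ($D = 7 - 6 = 1$)
$w{\left(z,k \right)} = -4 + k$ ($w{\left(z,k \right)} = \left(-4\right) 1 + k = -4 + k$)
$W = \frac{393}{5}$ ($W = - 9 \left(\frac{\left(-3\right) 3 \left(-3\right)}{-4 - 1} + \frac{10}{-3}\right) = - 9 \left(\frac{\left(-9\right) \left(-3\right)}{-5} + 10 \left(- \frac{1}{3}\right)\right) = - 9 \left(27 \left(- \frac{1}{5}\right) - \frac{10}{3}\right) = - 9 \left(- \frac{27}{5} - \frac{10}{3}\right) = \left(-9\right) \left(- \frac{131}{15}\right) = \frac{393}{5} \approx 78.6$)
$t{\left(X \right)} = \frac{393}{5}$
$- 180 t{\left(7 - 3 \right)} = \left(-180\right) \frac{393}{5} = -14148$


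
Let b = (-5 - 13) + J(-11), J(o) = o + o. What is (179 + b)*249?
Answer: 34611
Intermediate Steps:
J(o) = 2*o
b = -40 (b = (-5 - 13) + 2*(-11) = -18 - 22 = -40)
(179 + b)*249 = (179 - 40)*249 = 139*249 = 34611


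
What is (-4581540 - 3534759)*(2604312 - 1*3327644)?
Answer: 5870778788268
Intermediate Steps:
(-4581540 - 3534759)*(2604312 - 1*3327644) = -8116299*(2604312 - 3327644) = -8116299*(-723332) = 5870778788268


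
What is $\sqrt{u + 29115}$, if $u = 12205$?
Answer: $2 \sqrt{10330} \approx 203.27$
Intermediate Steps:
$\sqrt{u + 29115} = \sqrt{12205 + 29115} = \sqrt{41320} = 2 \sqrt{10330}$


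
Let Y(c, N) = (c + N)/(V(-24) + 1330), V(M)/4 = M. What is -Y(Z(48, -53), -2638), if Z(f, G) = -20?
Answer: 1329/617 ≈ 2.1540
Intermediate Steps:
V(M) = 4*M
Y(c, N) = N/1234 + c/1234 (Y(c, N) = (c + N)/(4*(-24) + 1330) = (N + c)/(-96 + 1330) = (N + c)/1234 = (N + c)*(1/1234) = N/1234 + c/1234)
-Y(Z(48, -53), -2638) = -((1/1234)*(-2638) + (1/1234)*(-20)) = -(-1319/617 - 10/617) = -1*(-1329/617) = 1329/617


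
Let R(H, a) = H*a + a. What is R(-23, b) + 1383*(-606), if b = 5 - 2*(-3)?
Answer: -838340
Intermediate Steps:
b = 11 (b = 5 + 6 = 11)
R(H, a) = a + H*a
R(-23, b) + 1383*(-606) = 11*(1 - 23) + 1383*(-606) = 11*(-22) - 838098 = -242 - 838098 = -838340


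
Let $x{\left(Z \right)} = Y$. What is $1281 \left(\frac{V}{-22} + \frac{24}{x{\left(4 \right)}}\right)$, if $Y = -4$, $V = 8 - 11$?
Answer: $- \frac{165249}{22} \approx -7511.3$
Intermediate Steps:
$V = -3$
$x{\left(Z \right)} = -4$
$1281 \left(\frac{V}{-22} + \frac{24}{x{\left(4 \right)}}\right) = 1281 \left(- \frac{3}{-22} + \frac{24}{-4}\right) = 1281 \left(\left(-3\right) \left(- \frac{1}{22}\right) + 24 \left(- \frac{1}{4}\right)\right) = 1281 \left(\frac{3}{22} - 6\right) = 1281 \left(- \frac{129}{22}\right) = - \frac{165249}{22}$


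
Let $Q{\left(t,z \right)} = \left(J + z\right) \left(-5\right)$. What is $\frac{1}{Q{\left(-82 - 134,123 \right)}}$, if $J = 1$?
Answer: $- \frac{1}{620} \approx -0.0016129$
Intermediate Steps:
$Q{\left(t,z \right)} = -5 - 5 z$ ($Q{\left(t,z \right)} = \left(1 + z\right) \left(-5\right) = -5 - 5 z$)
$\frac{1}{Q{\left(-82 - 134,123 \right)}} = \frac{1}{-5 - 615} = \frac{1}{-620} = - \frac{1}{620}$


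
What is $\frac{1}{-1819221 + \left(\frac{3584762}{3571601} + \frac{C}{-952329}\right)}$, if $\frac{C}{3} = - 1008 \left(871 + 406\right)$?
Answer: $- \frac{161968533749}{294655738595452903} \approx -5.4969 \cdot 10^{-7}$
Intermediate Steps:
$C = -3861648$ ($C = 3 \left(- 1008 \left(871 + 406\right)\right) = 3 \left(\left(-1008\right) 1277\right) = 3 \left(-1287216\right) = -3861648$)
$\frac{1}{-1819221 + \left(\frac{3584762}{3571601} + \frac{C}{-952329}\right)} = \frac{1}{-1819221 + \left(\frac{3584762}{3571601} - \frac{3861648}{-952329}\right)} = \frac{1}{-1819221 + \left(3584762 \cdot \frac{1}{3571601} - - \frac{183888}{45349}\right)} = \frac{1}{-1819221 + \left(\frac{3584762}{3571601} + \frac{183888}{45349}\right)} = \frac{1}{-1819221 + \frac{819339936626}{161968533749}} = \frac{1}{- \frac{294655738595452903}{161968533749}} = - \frac{161968533749}{294655738595452903}$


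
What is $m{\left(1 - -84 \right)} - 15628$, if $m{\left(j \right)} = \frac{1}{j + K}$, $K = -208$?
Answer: $- \frac{1922245}{123} \approx -15628.0$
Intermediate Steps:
$m{\left(j \right)} = \frac{1}{-208 + j}$ ($m{\left(j \right)} = \frac{1}{j - 208} = \frac{1}{-208 + j}$)
$m{\left(1 - -84 \right)} - 15628 = \frac{1}{-208 + \left(1 - -84\right)} - 15628 = \frac{1}{-208 + \left(1 + 84\right)} - 15628 = \frac{1}{-208 + 85} - 15628 = \frac{1}{-123} - 15628 = - \frac{1}{123} - 15628 = - \frac{1922245}{123}$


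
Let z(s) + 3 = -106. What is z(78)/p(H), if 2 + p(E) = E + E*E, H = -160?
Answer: -109/25438 ≈ -0.0042849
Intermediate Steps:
z(s) = -109 (z(s) = -3 - 106 = -109)
p(E) = -2 + E + E**2 (p(E) = -2 + (E + E*E) = -2 + (E + E**2) = -2 + E + E**2)
z(78)/p(H) = -109/(-2 - 160 + (-160)**2) = -109/(-2 - 160 + 25600) = -109/25438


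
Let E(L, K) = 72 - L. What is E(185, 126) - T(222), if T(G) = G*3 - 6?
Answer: -773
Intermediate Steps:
T(G) = -6 + 3*G (T(G) = 3*G - 6 = -6 + 3*G)
E(185, 126) - T(222) = (72 - 1*185) - (-6 + 3*222) = (72 - 185) - (-6 + 666) = -113 - 1*660 = -113 - 660 = -773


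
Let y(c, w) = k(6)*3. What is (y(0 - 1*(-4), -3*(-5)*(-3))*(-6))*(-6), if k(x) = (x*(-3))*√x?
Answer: -1944*√6 ≈ -4761.8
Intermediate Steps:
k(x) = -3*x^(3/2) (k(x) = (-3*x)*√x = -3*x^(3/2))
y(c, w) = -54*√6 (y(c, w) = -18*√6*3 = -54*√6)
(y(0 - 1*(-4), -3*(-5)*(-3))*(-6))*(-6) = (-54*√6*(-6))*(-6) = (324*√6)*(-6) = -1944*√6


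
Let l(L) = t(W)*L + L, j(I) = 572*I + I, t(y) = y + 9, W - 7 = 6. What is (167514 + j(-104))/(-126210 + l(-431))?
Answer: -107922/136123 ≈ -0.79283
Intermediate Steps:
W = 13 (W = 7 + 6 = 13)
t(y) = 9 + y
j(I) = 573*I
l(L) = 23*L (l(L) = (9 + 13)*L + L = 22*L + L = 23*L)
(167514 + j(-104))/(-126210 + l(-431)) = (167514 + 573*(-104))/(-126210 + 23*(-431)) = (167514 - 59592)/(-126210 - 9913) = 107922/(-136123) = 107922*(-1/136123) = -107922/136123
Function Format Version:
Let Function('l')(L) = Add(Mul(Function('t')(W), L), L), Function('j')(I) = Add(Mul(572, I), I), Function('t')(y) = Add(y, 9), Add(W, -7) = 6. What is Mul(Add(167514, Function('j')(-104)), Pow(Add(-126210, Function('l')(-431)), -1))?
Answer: Rational(-107922, 136123) ≈ -0.79283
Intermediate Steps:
W = 13 (W = Add(7, 6) = 13)
Function('t')(y) = Add(9, y)
Function('j')(I) = Mul(573, I)
Function('l')(L) = Mul(23, L) (Function('l')(L) = Add(Mul(Add(9, 13), L), L) = Add(Mul(22, L), L) = Mul(23, L))
Mul(Add(167514, Function('j')(-104)), Pow(Add(-126210, Function('l')(-431)), -1)) = Mul(Add(167514, Mul(573, -104)), Pow(Add(-126210, Mul(23, -431)), -1)) = Mul(Add(167514, -59592), Pow(Add(-126210, -9913), -1)) = Mul(107922, Pow(-136123, -1)) = Mul(107922, Rational(-1, 136123)) = Rational(-107922, 136123)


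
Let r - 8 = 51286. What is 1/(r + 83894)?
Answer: 1/135188 ≈ 7.3971e-6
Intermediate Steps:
r = 51294 (r = 8 + 51286 = 51294)
1/(r + 83894) = 1/(51294 + 83894) = 1/135188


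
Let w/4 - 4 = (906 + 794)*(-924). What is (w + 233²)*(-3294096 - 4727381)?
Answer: 49964937977915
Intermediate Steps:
w = -6283184 (w = 16 + 4*((906 + 794)*(-924)) = 16 + 4*(1700*(-924)) = 16 + 4*(-1570800) = 16 - 6283200 = -6283184)
(w + 233²)*(-3294096 - 4727381) = (-6283184 + 233²)*(-3294096 - 4727381) = (-6283184 + 54289)*(-8021477) = -6228895*(-8021477) = 49964937977915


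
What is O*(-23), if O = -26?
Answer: 598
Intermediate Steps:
O*(-23) = -26*(-23) = 598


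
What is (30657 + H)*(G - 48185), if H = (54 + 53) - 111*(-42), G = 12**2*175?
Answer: -814266610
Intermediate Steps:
G = 25200 (G = 144*175 = 25200)
H = 4769 (H = 107 + 4662 = 4769)
(30657 + H)*(G - 48185) = (30657 + 4769)*(25200 - 48185) = 35426*(-22985) = -814266610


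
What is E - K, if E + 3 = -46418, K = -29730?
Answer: -16691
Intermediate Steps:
E = -46421 (E = -3 - 46418 = -46421)
E - K = -46421 - 1*(-29730) = -46421 + 29730 = -16691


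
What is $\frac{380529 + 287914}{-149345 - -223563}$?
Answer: $\frac{668443}{74218} \approx 9.0065$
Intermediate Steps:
$\frac{380529 + 287914}{-149345 - -223563} = \frac{668443}{-149345 + \left(-12805 + 236368\right)} = \frac{668443}{-149345 + 223563} = \frac{668443}{74218}$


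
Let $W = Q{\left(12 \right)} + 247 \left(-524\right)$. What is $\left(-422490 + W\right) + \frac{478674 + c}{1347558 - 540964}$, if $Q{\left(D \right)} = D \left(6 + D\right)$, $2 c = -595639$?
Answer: $- \frac{889998684267}{1613188} \approx -5.517 \cdot 10^{5}$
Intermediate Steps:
$c = - \frac{595639}{2}$ ($c = \frac{1}{2} \left(-595639\right) = - \frac{595639}{2} \approx -2.9782 \cdot 10^{5}$)
$W = -129212$ ($W = 12 \left(6 + 12\right) + 247 \left(-524\right) = 12 \cdot 18 - 129428 = 216 - 129428 = -129212$)
$\left(-422490 + W\right) + \frac{478674 + c}{1347558 - 540964} = \left(-422490 - 129212\right) + \frac{478674 - \frac{595639}{2}}{1347558 - 540964} = -551702 + \frac{361709}{2 \cdot 806594} = -551702 + \frac{361709}{2} \cdot \frac{1}{806594} = -551702 + \frac{361709}{1613188} = - \frac{889998684267}{1613188}$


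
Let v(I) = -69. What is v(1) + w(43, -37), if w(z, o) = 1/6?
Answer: -413/6 ≈ -68.833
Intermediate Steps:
w(z, o) = 1/6
v(1) + w(43, -37) = -69 + 1/6 = -413/6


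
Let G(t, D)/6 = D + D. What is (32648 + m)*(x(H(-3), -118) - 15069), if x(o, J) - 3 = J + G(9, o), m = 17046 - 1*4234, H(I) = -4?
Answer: -692446720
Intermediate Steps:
G(t, D) = 12*D (G(t, D) = 6*(D + D) = 6*(2*D) = 12*D)
m = 12812 (m = 17046 - 4234 = 12812)
x(o, J) = 3 + J + 12*o (x(o, J) = 3 + (J + 12*o) = 3 + J + 12*o)
(32648 + m)*(x(H(-3), -118) - 15069) = (32648 + 12812)*((3 - 118 + 12*(-4)) - 15069) = 45460*((3 - 118 - 48) - 15069) = 45460*(-163 - 15069) = 45460*(-15232) = -692446720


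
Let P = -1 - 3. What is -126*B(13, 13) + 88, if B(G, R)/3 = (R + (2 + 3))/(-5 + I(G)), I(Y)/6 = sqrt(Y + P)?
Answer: -5660/13 ≈ -435.38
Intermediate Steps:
P = -4
I(Y) = 6*sqrt(-4 + Y) (I(Y) = 6*sqrt(Y - 4) = 6*sqrt(-4 + Y))
B(G, R) = 3*(5 + R)/(-5 + 6*sqrt(-4 + G)) (B(G, R) = 3*((R + (2 + 3))/(-5 + 6*sqrt(-4 + G))) = 3*((R + 5)/(-5 + 6*sqrt(-4 + G))) = 3*((5 + R)/(-5 + 6*sqrt(-4 + G))) = 3*(5 + R)/(-5 + 6*sqrt(-4 + G)))
-126*B(13, 13) + 88 = -378*(5 + 13)/(-5 + 6*sqrt(-4 + 13)) + 88 = -378*18/(-5 + 6*sqrt(9)) + 88 = -378*18/(-5 + 6*3) + 88 = -378*18/(-5 + 18) + 88 = -378*18/13 + 88 = -126*54/13 + 88 = -6804/13 + 88 = -5660/13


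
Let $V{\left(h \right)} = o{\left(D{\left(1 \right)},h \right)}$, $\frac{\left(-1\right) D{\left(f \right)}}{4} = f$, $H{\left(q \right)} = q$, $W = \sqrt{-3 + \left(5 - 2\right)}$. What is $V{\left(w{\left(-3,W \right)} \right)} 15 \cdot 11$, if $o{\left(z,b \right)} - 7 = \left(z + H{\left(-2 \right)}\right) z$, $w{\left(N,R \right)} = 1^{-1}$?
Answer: $5115$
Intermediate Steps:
$W = 0$ ($W = \sqrt{-3 + \left(5 - 2\right)} = \sqrt{-3 + 3} = \sqrt{0} = 0$)
$D{\left(f \right)} = - 4 f$
$w{\left(N,R \right)} = 1$
$o{\left(z,b \right)} = 7 + z \left(-2 + z\right)$ ($o{\left(z,b \right)} = 7 + \left(z - 2\right) z = 7 + \left(-2 + z\right) z = 7 + z \left(-2 + z\right)$)
$V{\left(h \right)} = 31$ ($V{\left(h \right)} = 7 + \left(\left(-4\right) 1\right)^{2} - 2 \left(\left(-4\right) 1\right) = 7 + \left(-4\right)^{2} - -8 = 7 + 16 + 8 = 31$)
$V{\left(w{\left(-3,W \right)} \right)} 15 \cdot 11 = 31 \cdot 15 \cdot 11 = 465 \cdot 11 = 5115$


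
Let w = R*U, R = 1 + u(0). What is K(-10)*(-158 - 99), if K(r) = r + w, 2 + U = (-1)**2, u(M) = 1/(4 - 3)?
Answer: 3084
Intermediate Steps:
u(M) = 1 (u(M) = 1/1 = 1)
R = 2 (R = 1 + 1 = 2)
U = -1 (U = -2 + (-1)**2 = -2 + 1 = -1)
w = -2 (w = 2*(-1) = -2)
K(r) = -2 + r (K(r) = r - 2 = -2 + r)
K(-10)*(-158 - 99) = (-2 - 10)*(-158 - 99) = -12*(-257) = 3084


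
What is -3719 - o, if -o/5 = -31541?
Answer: -161424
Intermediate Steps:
o = 157705 (o = -5*(-31541) = 157705)
-3719 - o = -3719 - 1*157705 = -3719 - 157705 = -161424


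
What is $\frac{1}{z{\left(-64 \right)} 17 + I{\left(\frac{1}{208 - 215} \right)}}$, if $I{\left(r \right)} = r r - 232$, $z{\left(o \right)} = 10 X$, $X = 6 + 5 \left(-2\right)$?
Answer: $- \frac{49}{44687} \approx -0.0010965$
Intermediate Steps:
$X = -4$ ($X = 6 - 10 = -4$)
$z{\left(o \right)} = -40$ ($z{\left(o \right)} = 10 \left(-4\right) = -40$)
$I{\left(r \right)} = -232 + r^{2}$ ($I{\left(r \right)} = r^{2} - 232 = -232 + r^{2}$)
$\frac{1}{z{\left(-64 \right)} 17 + I{\left(\frac{1}{208 - 215} \right)}} = \frac{1}{\left(-40\right) 17 - \left(232 - \left(\frac{1}{208 - 215}\right)^{2}\right)} = \frac{1}{-680 - \left(232 - \left(\frac{1}{-7}\right)^{2}\right)} = \frac{1}{-680 - \left(232 - \left(- \frac{1}{7}\right)^{2}\right)} = \frac{1}{-680 + \left(-232 + \frac{1}{49}\right)} = \frac{1}{-680 - \frac{11367}{49}} = \frac{1}{- \frac{44687}{49}} = - \frac{49}{44687}$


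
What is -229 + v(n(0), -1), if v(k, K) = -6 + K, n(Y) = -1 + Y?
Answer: -236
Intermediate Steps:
-229 + v(n(0), -1) = -229 + (-6 - 1) = -229 - 7 = -236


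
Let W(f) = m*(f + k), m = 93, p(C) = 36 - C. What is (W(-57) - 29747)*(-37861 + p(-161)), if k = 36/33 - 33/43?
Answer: 56713338400/43 ≈ 1.3189e+9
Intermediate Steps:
k = 153/473 (k = 36*(1/33) - 33*1/43 = 12/11 - 33/43 = 153/473 ≈ 0.32347)
W(f) = 14229/473 + 93*f (W(f) = 93*(f + 153/473) = 93*(153/473 + f) = 14229/473 + 93*f)
(W(-57) - 29747)*(-37861 + p(-161)) = ((14229/473 + 93*(-57)) - 29747)*(-37861 + (36 - 1*(-161))) = ((14229/473 - 5301) - 29747)*(-37861 + (36 + 161)) = (-2493144/473 - 29747)*(-37861 + 197) = -16563475/473*(-37664) = 56713338400/43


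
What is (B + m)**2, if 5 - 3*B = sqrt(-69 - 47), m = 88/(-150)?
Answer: (81 - 50*I*sqrt(29))**2/5625 ≈ -11.722 - 7.7546*I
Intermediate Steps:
m = -44/75 (m = 88*(-1/150) = -44/75 ≈ -0.58667)
B = 5/3 - 2*I*sqrt(29)/3 (B = 5/3 - sqrt(-69 - 47)/3 = 5/3 - 2*I*sqrt(29)/3 ≈ 1.6667 - 3.5901*I)
(B + m)**2 = ((5/3 - 2*I*sqrt(29)/3) - 44/75)**2 = (27/25 - 2*I*sqrt(29)/3)**2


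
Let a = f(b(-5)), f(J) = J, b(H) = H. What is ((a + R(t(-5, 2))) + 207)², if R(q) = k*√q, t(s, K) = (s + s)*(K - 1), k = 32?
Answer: 30564 + 12928*I*√10 ≈ 30564.0 + 40882.0*I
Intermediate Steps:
a = -5
t(s, K) = 2*s*(-1 + K) (t(s, K) = (2*s)*(-1 + K) = 2*s*(-1 + K))
R(q) = 32*√q
((a + R(t(-5, 2))) + 207)² = ((-5 + 32*√(2*(-5)*(-1 + 2))) + 207)² = ((-5 + 32*√(2*(-5)*1)) + 207)² = ((-5 + 32*√(-10)) + 207)² = ((-5 + 32*(I*√10)) + 207)² = ((-5 + 32*I*√10) + 207)² = (202 + 32*I*√10)²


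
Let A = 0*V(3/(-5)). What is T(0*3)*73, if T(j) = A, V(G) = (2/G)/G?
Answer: 0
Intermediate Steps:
V(G) = 2/G²
A = 0 (A = 0*(2/(3/(-5))²) = 0*(2/(3*(-⅕))²) = 0*(2/(-⅗)²) = 0*(2*(25/9)) = 0*(50/9) = 0)
T(j) = 0
T(0*3)*73 = 0*73 = 0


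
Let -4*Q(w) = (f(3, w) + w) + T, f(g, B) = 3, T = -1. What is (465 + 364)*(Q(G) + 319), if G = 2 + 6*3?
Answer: 519783/2 ≈ 2.5989e+5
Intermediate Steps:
G = 20 (G = 2 + 18 = 20)
Q(w) = -1/2 - w/4 (Q(w) = -((3 + w) - 1)/4 = -(2 + w)/4 = -1/2 - w/4)
(465 + 364)*(Q(G) + 319) = (465 + 364)*((-1/2 - 1/4*20) + 319) = 829*((-1/2 - 5) + 319) = 829*(-11/2 + 319) = 829*(627/2) = 519783/2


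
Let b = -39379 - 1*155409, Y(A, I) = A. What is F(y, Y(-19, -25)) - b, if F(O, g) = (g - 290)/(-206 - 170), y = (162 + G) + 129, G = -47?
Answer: 73240597/376 ≈ 1.9479e+5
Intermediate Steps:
b = -194788 (b = -39379 - 155409 = -194788)
y = 244 (y = (162 - 47) + 129 = 115 + 129 = 244)
F(O, g) = 145/188 - g/376 (F(O, g) = (-290 + g)/(-376) = (-290 + g)*(-1/376) = 145/188 - g/376)
F(y, Y(-19, -25)) - b = (145/188 - 1/376*(-19)) - 1*(-194788) = (145/188 + 19/376) + 194788 = 309/376 + 194788 = 73240597/376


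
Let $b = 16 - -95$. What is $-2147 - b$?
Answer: $-2258$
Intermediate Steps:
$b = 111$ ($b = 16 + 95 = 111$)
$-2147 - b = -2147 - 111 = -2258$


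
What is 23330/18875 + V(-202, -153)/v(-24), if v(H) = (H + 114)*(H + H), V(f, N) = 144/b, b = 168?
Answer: 4702573/3805200 ≈ 1.2358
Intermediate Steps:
V(f, N) = 6/7 (V(f, N) = 144/168 = 144*(1/168) = 6/7)
v(H) = 2*H*(114 + H) (v(H) = (114 + H)*(2*H) = 2*H*(114 + H))
23330/18875 + V(-202, -153)/v(-24) = 23330/18875 + 6/(7*((2*(-24)*(114 - 24)))) = 23330*(1/18875) + 6/(7*((2*(-24)*90))) = 4666/3775 + (6/7)/(-4320) = 4666/3775 + (6/7)*(-1/4320) = 4666/3775 - 1/5040 = 4702573/3805200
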